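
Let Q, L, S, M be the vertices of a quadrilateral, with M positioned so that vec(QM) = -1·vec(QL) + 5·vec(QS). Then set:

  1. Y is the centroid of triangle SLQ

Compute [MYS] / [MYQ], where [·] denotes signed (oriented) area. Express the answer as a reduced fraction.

[MYS]:[MYQ] = 1/3

Work in coordinates with Q = (0, 0), L = (1, 0), S = (0, 1), M = (-1, 5).
1. Y is the centroid of triangle SLQ ⇒ Y = (1/3, 1/3)
2·[MYS] = -2/3, 2·[MYQ] = -2
[MYS]:[MYQ] = -2/3:-2 = 1/3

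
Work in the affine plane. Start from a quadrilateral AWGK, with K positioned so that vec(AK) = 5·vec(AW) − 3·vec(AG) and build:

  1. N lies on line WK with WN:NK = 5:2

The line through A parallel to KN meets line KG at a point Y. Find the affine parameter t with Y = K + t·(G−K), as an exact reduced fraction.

t = -3

Choose coordinates A = (0, 0), W = (1, 0), G = (0, 1), K = (5, -3).
1. N lies on line WK with WN:NK = 5:2 ⇒ N = (27/7, -15/7)
through A parallel to KN: direction (-8/7, 6/7); meets KG at Y = (20, -15)
Y = K + t·(G−K) with t = -3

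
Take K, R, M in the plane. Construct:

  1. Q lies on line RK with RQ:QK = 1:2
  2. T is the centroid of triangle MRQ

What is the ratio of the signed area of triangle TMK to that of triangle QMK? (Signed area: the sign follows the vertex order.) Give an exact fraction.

Work in coordinates with K = (0, 0), R = (1, 0), M = (0, 1).
1. Q lies on line RK with RQ:QK = 1:2 ⇒ Q = (2/3, 0)
2. T is the centroid of triangle MRQ ⇒ T = (5/9, 1/3)
2·[TMK] = 5/9, 2·[QMK] = 2/3
[TMK]:[QMK] = 5/9:2/3 = 5/6

[TMK]:[QMK] = 5/6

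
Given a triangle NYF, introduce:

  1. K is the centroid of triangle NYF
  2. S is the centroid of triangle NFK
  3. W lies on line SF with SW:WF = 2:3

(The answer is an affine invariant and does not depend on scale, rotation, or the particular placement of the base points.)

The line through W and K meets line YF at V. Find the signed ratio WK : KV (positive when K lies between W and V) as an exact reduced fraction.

Set N = (0, 0), Y = (1, 0), F = (0, 1); any affine frame gives the same invariant.
1. K is the centroid of triangle NYF ⇒ K = (1/3, 1/3)
2. S is the centroid of triangle NFK ⇒ S = (1/9, 4/9)
3. W lies on line SF with SW:WF = 2:3 ⇒ W = (1/15, 2/3)
line WK meets YF at V = (-1, 2)
K = W + t·(V−W) with t = -1/4, so WK:KV = -1/4:5/4

WK:KV = -1/5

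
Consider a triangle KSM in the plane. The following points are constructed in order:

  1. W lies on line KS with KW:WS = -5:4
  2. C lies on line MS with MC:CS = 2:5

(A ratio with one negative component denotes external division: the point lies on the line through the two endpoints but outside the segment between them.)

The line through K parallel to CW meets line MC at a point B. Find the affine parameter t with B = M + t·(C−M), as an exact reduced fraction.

Assign K = (0, 0), S = (1, 0), M = (0, 1) — the answer is frame-independent, so this choice is without loss of generality.
1. W lies on line KS with KW:WS = -5:4 ⇒ W = (5, 0)
2. C lies on line MS with MC:CS = 2:5 ⇒ C = (2/7, 5/7)
through K parallel to CW: direction (33/7, -5/7); meets MC at B = (33/28, -5/28)
B = M + t·(C−M) with t = 33/8

t = 33/8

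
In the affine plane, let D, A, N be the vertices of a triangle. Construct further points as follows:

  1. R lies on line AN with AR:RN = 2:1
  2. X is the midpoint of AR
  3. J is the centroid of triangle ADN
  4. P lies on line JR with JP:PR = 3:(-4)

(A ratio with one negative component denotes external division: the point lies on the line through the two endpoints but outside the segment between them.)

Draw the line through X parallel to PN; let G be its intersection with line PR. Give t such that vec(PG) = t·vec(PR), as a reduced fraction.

t = 2

Choose coordinates D = (0, 0), A = (1, 0), N = (0, 1).
1. R lies on line AN with AR:RN = 2:1 ⇒ R = (1/3, 2/3)
2. X is the midpoint of AR ⇒ X = (2/3, 1/3)
3. J is the centroid of triangle ADN ⇒ J = (1/3, 1/3)
4. P lies on line JR with JP:PR = 3:(-4) ⇒ P = (1/3, -2/3)
through X parallel to PN: direction (-1/3, 5/3); meets PR at G = (1/3, 2)
G = P + t·(R−P) with t = 2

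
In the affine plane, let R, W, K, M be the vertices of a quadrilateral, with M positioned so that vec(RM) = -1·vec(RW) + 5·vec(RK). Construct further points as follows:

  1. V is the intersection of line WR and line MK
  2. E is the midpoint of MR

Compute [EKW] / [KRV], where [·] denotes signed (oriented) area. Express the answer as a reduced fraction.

Set R = (0, 0), W = (1, 0), K = (0, 1), M = (-1, 5); any affine frame gives the same invariant.
1. V is the intersection of line WR and line MK ⇒ V = (1/4, 0)
2. E is the midpoint of MR ⇒ E = (-1/2, 5/2)
2·[EKW] = 1, 2·[KRV] = 1/4
[EKW]:[KRV] = 1:1/4 = 4

[EKW]:[KRV] = 4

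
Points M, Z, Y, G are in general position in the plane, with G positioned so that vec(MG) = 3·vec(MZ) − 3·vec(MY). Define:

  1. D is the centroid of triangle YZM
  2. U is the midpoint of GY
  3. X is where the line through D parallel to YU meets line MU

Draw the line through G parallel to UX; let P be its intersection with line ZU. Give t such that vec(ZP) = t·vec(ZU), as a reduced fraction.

t = 5/2

Work in coordinates with M = (0, 0), Z = (1, 0), Y = (0, 1), G = (3, -3).
1. D is the centroid of triangle YZM ⇒ D = (1/3, 1/3)
2. U is the midpoint of GY ⇒ U = (3/2, -1)
3. X is where the line through D parallel to YU meets line MU ⇒ X = (7/6, -7/9)
through G parallel to UX: direction (-1/3, 2/9); meets ZU at P = (9/4, -5/2)
P = Z + t·(U−Z) with t = 5/2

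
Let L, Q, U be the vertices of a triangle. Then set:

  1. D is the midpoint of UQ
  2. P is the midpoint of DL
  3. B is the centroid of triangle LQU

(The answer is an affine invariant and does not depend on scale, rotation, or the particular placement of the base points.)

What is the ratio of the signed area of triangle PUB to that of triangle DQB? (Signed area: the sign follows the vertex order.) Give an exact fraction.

Assign L = (0, 0), Q = (1, 0), U = (0, 1) — the answer is frame-independent, so this choice is without loss of generality.
1. D is the midpoint of UQ ⇒ D = (1/2, 1/2)
2. P is the midpoint of DL ⇒ P = (1/4, 1/4)
3. B is the centroid of triangle LQU ⇒ B = (1/3, 1/3)
2·[PUB] = -1/12, 2·[DQB] = -1/6
[PUB]:[DQB] = -1/12:-1/6 = 1/2

[PUB]:[DQB] = 1/2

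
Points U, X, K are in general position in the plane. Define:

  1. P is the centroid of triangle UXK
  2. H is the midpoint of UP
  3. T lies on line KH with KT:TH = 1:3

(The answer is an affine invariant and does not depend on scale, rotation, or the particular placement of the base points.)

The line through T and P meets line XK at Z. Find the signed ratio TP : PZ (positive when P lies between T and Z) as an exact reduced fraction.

Choose coordinates U = (0, 0), X = (1, 0), K = (0, 1).
1. P is the centroid of triangle UXK ⇒ P = (1/3, 1/3)
2. H is the midpoint of UP ⇒ H = (1/6, 1/6)
3. T lies on line KH with KT:TH = 1:3 ⇒ T = (1/24, 19/24)
line TP meets XK at Z = (-1/4, 5/4)
P = T + t·(Z−T) with t = -1, so TP:PZ = -1:2

TP:PZ = -1/2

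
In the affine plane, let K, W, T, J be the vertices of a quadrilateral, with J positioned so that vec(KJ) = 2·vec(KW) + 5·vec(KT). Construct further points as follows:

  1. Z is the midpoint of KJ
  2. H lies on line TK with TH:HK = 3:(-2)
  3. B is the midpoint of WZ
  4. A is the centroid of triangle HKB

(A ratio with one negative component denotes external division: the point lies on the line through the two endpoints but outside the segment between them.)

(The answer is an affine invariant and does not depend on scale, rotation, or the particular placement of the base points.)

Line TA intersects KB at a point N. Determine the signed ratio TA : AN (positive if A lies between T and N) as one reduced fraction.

Set K = (0, 0), W = (1, 0), T = (0, 1), J = (2, 5); any affine frame gives the same invariant.
1. Z is the midpoint of KJ ⇒ Z = (1, 5/2)
2. H lies on line TK with TH:HK = 3:(-2) ⇒ H = (0, -2)
3. B is the midpoint of WZ ⇒ B = (1, 5/4)
4. A is the centroid of triangle HKB ⇒ A = (1/3, -1/4)
line TA meets KB at N = (1/5, 1/4)
A = T + t·(N−T) with t = 5/3, so TA:AN = 5/3:-2/3

TA:AN = -5/2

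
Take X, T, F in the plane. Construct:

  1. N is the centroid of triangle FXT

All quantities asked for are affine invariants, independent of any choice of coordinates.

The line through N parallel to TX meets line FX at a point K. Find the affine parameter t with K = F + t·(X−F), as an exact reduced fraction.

t = 2/3

Choose coordinates X = (0, 0), T = (1, 0), F = (0, 1).
1. N is the centroid of triangle FXT ⇒ N = (1/3, 1/3)
through N parallel to TX: direction (-1, 0); meets FX at K = (0, 1/3)
K = F + t·(X−F) with t = 2/3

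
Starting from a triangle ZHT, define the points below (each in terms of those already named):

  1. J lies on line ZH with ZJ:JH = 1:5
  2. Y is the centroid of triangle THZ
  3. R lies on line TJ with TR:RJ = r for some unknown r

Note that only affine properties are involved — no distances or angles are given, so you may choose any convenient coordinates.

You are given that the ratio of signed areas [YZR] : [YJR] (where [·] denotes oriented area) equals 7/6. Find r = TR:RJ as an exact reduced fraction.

Assign Z = (0, 0), H = (1, 0), T = (0, 1) — the answer is frame-independent, so this choice is without loss of generality.
1. J lies on line ZH with ZJ:JH = 1:5 ⇒ J = (1/6, 0)
2. Y is the centroid of triangle THZ ⇒ Y = (1/3, 1/3)
3. With TR:RJ = r, write λ = r/(r+1) so R = T + λ·(J−T); R is affine-linear in λ
Every point depending on R is an affine combination of R and λ-independent points, so each such coordinate is linear in λ; the λ² term in each signed area is a multiple of (J−T)×(J−T) = 0, so 2·[YZR] and 2·[YJR] are each linear in λ. Evaluating at λ=0 and λ=1:
  2·[YZR] = 7/18·λ − 1/3,   2·[YJR] = 2/9·λ − 2/9
So [YZR]:[YJR] = (7/18·λ − 1/3) / (2/9·λ − 2/9). Setting this equal to 7/6:
  7/18·λ − 1/3 = 7/6·(2/9·λ − 2/9)  ⇒  λ = 4/7
Then r = λ/(1−λ) = (4/7)/(3/7) = 4/3. Check: with r = 4/3, R = (2/21, 3/7) and [YZR]:[YJR] = 7/6 as required.

r = 4/3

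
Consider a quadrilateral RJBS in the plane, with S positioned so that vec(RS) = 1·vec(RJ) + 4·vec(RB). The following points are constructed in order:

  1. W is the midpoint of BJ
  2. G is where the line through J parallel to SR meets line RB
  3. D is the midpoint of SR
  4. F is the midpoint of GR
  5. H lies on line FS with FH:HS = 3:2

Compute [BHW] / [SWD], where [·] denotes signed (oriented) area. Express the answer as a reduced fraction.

Choose coordinates R = (0, 0), J = (1, 0), B = (0, 1), S = (1, 4).
1. W is the midpoint of BJ ⇒ W = (1/2, 1/2)
2. G is where the line through J parallel to SR meets line RB ⇒ G = (0, -4)
3. D is the midpoint of SR ⇒ D = (1/2, 2)
4. F is the midpoint of GR ⇒ F = (0, -2)
5. H lies on line FS with FH:HS = 3:2 ⇒ H = (3/5, 8/5)
2·[BHW] = -3/5, 2·[SWD] = -3/4
[BHW]:[SWD] = -3/5:-3/4 = 4/5

[BHW]:[SWD] = 4/5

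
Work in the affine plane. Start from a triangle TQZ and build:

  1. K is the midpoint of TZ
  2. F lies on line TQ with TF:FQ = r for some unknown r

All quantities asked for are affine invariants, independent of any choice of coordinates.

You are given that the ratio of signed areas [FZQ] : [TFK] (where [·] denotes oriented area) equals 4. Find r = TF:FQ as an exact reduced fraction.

r = -1/2

Set T = (0, 0), Q = (1, 0), Z = (0, 1); any affine frame gives the same invariant.
1. K is the midpoint of TZ ⇒ K = (0, 1/2)
2. With TF:FQ = r, write λ = r/(r+1) so F = T + λ·(Q−T); F is affine-linear in λ
Every point depending on F is an affine combination of F and λ-independent points, so each such coordinate is linear in λ; the λ² term in each signed area is a multiple of (Q−T)×(Q−T) = 0, so 2·[FZQ] and 2·[TFK] are each linear in λ. Evaluating at λ=0 and λ=1:
  2·[FZQ] = λ − 1,   2·[TFK] = 1/2·λ
So [FZQ]:[TFK] = (λ − 1) / (1/2·λ). Setting this equal to 4:
  λ − 1 = 4·(1/2·λ)  ⇒  λ = -1
Then r = λ/(1−λ) = (-1)/(2) = -1/2. Check: with r = -1/2, F = (-1, 0) and [FZQ]:[TFK] = 4 as required.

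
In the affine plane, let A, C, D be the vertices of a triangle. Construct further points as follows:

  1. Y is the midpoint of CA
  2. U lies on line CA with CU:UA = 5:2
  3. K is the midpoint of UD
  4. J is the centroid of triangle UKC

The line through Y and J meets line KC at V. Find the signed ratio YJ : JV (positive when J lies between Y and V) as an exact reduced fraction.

YJ:JV = 11/10

Choose coordinates A = (0, 0), C = (1, 0), D = (0, 1).
1. Y is the midpoint of CA ⇒ Y = (1/2, 0)
2. U lies on line CA with CU:UA = 5:2 ⇒ U = (2/7, 0)
3. K is the midpoint of UD ⇒ K = (1/7, 1/2)
4. J is the centroid of triangle UKC ⇒ J = (10/21, 1/6)
line YJ meets KC at V = (5/11, 7/22)
J = Y + t·(V−Y) with t = 11/21, so YJ:JV = 11/21:10/21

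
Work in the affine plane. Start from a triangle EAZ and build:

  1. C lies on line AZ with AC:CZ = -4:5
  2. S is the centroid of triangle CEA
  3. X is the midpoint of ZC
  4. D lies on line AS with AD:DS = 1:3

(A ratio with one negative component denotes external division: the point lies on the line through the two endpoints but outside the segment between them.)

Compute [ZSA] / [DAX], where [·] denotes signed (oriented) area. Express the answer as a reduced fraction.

Set E = (0, 0), A = (1, 0), Z = (0, 1); any affine frame gives the same invariant.
1. C lies on line AZ with AC:CZ = -4:5 ⇒ C = (5, -4)
2. S is the centroid of triangle CEA ⇒ S = (2, -4/3)
3. X is the midpoint of ZC ⇒ X = (5/2, -3/2)
4. D lies on line AS with AD:DS = 1:3 ⇒ D = (5/4, -1/3)
2·[ZSA] = 1/3, 2·[DAX] = -1/8
[ZSA]:[DAX] = 1/3:-1/8 = -8/3

[ZSA]:[DAX] = -8/3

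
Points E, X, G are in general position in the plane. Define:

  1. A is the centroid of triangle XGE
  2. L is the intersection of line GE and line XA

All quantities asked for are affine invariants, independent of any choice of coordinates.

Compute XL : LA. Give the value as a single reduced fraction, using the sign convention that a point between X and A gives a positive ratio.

XL:LA = -3

Choose coordinates E = (0, 0), X = (1, 0), G = (0, 1).
1. A is the centroid of triangle XGE ⇒ A = (1/3, 1/3)
2. L is the intersection of line GE and line XA ⇒ L = (0, 1/2)
L = X + t·(A−X) with t = 3/2, so XL:LA = t:(1−t) = 3/2:-1/2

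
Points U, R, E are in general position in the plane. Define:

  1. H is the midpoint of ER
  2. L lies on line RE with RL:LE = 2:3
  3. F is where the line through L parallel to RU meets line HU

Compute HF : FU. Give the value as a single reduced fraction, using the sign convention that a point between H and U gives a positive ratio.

Choose coordinates U = (0, 0), R = (1, 0), E = (0, 1).
1. H is the midpoint of ER ⇒ H = (1/2, 1/2)
2. L lies on line RE with RL:LE = 2:3 ⇒ L = (3/5, 2/5)
3. F is where the line through L parallel to RU meets line HU ⇒ F = (2/5, 2/5)
F = H + t·(U−H) with t = 1/5, so HF:FU = t:(1−t) = 1/5:4/5

HF:FU = 1/4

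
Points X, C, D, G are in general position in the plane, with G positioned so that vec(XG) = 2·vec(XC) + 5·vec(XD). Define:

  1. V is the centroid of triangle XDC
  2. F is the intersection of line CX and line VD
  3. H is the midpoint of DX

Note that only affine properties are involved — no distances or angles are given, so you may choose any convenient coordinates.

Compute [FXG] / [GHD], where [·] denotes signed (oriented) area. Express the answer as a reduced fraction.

Choose coordinates X = (0, 0), C = (1, 0), D = (0, 1), G = (2, 5).
1. V is the centroid of triangle XDC ⇒ V = (1/3, 1/3)
2. F is the intersection of line CX and line VD ⇒ F = (1/2, 0)
3. H is the midpoint of DX ⇒ H = (0, 1/2)
2·[FXG] = -5/2, 2·[GHD] = -1
[FXG]:[GHD] = -5/2:-1 = 5/2

[FXG]:[GHD] = 5/2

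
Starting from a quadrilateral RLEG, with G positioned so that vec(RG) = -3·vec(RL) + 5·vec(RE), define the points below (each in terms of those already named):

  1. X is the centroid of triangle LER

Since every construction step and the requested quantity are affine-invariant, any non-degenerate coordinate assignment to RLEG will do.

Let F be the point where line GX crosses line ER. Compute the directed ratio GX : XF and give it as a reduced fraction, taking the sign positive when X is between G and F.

Work in coordinates with R = (0, 0), L = (1, 0), E = (0, 1), G = (-3, 5).
1. X is the centroid of triangle LER ⇒ X = (1/3, 1/3)
line GX meets ER at F = (0, 4/5)
X = G + t·(F−G) with t = 10/9, so GX:XF = 10/9:-1/9

GX:XF = -10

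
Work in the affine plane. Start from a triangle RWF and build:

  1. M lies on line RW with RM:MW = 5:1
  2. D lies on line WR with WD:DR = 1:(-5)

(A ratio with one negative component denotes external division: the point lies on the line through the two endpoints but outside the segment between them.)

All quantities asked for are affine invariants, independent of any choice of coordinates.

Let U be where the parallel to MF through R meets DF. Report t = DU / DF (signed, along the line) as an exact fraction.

Work in coordinates with R = (0, 0), W = (1, 0), F = (0, 1).
1. M lies on line RW with RM:MW = 5:1 ⇒ M = (5/6, 0)
2. D lies on line WR with WD:DR = 1:(-5) ⇒ D = (5/4, 0)
through R parallel to MF: direction (-5/6, 1); meets DF at U = (-5/2, 3)
U = D + t·(F−D) with t = 3

t = 3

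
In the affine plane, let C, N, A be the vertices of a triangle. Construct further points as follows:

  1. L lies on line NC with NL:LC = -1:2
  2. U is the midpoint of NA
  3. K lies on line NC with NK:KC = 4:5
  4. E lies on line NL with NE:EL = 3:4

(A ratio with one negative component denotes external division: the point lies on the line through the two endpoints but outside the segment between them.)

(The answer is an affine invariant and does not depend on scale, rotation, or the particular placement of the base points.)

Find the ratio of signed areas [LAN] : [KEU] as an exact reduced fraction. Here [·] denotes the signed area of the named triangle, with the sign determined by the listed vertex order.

[LAN]:[KEU] = 126/55

Set C = (0, 0), N = (1, 0), A = (0, 1); any affine frame gives the same invariant.
1. L lies on line NC with NL:LC = -1:2 ⇒ L = (2, 0)
2. U is the midpoint of NA ⇒ U = (1/2, 1/2)
3. K lies on line NC with NK:KC = 4:5 ⇒ K = (5/9, 0)
4. E lies on line NL with NE:EL = 3:4 ⇒ E = (10/7, 0)
2·[LAN] = 1, 2·[KEU] = 55/126
[LAN]:[KEU] = 1:55/126 = 126/55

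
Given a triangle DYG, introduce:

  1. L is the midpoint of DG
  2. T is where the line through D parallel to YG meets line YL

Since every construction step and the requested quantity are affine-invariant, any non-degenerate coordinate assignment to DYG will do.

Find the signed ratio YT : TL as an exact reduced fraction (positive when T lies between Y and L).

YT:TL = -2

Work in coordinates with D = (0, 0), Y = (1, 0), G = (0, 1).
1. L is the midpoint of DG ⇒ L = (0, 1/2)
2. T is where the line through D parallel to YG meets line YL ⇒ T = (-1, 1)
T = Y + t·(L−Y) with t = 2, so YT:TL = t:(1−t) = 2:-1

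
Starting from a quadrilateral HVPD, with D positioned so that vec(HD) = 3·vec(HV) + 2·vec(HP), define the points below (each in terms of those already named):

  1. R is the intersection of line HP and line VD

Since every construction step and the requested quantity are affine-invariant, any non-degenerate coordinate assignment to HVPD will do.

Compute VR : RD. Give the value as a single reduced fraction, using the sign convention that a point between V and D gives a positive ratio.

Set H = (0, 0), V = (1, 0), P = (0, 1), D = (3, 2); any affine frame gives the same invariant.
1. R is the intersection of line HP and line VD ⇒ R = (0, -1)
R = V + t·(D−V) with t = -1/2, so VR:RD = t:(1−t) = -1/2:3/2

VR:RD = -1/3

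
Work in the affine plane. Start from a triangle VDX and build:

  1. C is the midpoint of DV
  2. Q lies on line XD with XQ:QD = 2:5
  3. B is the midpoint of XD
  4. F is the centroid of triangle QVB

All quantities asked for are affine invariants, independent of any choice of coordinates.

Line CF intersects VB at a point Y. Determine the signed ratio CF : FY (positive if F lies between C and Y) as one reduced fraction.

CF:FY = -9/2

Work in coordinates with V = (0, 0), D = (1, 0), X = (0, 1).
1. C is the midpoint of DV ⇒ C = (1/2, 0)
2. Q lies on line XD with XQ:QD = 2:5 ⇒ Q = (2/7, 5/7)
3. B is the midpoint of XD ⇒ B = (1/2, 1/2)
4. F is the centroid of triangle QVB ⇒ F = (11/42, 17/42)
line CF meets VB at Y = (17/54, 17/54)
F = C + t·(Y−C) with t = 9/7, so CF:FY = 9/7:-2/7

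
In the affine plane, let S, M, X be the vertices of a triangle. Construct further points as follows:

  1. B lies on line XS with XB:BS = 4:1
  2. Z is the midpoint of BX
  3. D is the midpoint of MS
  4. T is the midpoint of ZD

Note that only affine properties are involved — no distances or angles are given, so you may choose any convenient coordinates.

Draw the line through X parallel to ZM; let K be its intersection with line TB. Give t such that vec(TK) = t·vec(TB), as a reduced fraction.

Work in coordinates with S = (0, 0), M = (1, 0), X = (0, 1).
1. B lies on line XS with XB:BS = 4:1 ⇒ B = (0, 1/5)
2. Z is the midpoint of BX ⇒ Z = (0, 3/5)
3. D is the midpoint of MS ⇒ D = (1/2, 0)
4. T is the midpoint of ZD ⇒ T = (1/4, 3/10)
through X parallel to ZM: direction (1, -3/5); meets TB at K = (4/5, 13/25)
K = T + t·(B−T) with t = -11/5

t = -11/5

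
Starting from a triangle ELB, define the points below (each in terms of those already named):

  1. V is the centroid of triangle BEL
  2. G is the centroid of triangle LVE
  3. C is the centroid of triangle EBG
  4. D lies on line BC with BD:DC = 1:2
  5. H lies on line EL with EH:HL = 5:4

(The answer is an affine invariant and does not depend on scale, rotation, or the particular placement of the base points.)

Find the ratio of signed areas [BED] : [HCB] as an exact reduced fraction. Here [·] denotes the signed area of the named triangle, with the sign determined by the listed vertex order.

Assign E = (0, 0), L = (1, 0), B = (0, 1) — the answer is frame-independent, so this choice is without loss of generality.
1. V is the centroid of triangle BEL ⇒ V = (1/3, 1/3)
2. G is the centroid of triangle LVE ⇒ G = (4/9, 1/9)
3. C is the centroid of triangle EBG ⇒ C = (4/27, 10/27)
4. D lies on line BC with BD:DC = 1:2 ⇒ D = (4/81, 64/81)
5. H lies on line EL with EH:HL = 5:4 ⇒ H = (5/9, 0)
2·[BED] = 4/81, 2·[HCB] = -49/243
[BED]:[HCB] = 4/81:-49/243 = -12/49

[BED]:[HCB] = -12/49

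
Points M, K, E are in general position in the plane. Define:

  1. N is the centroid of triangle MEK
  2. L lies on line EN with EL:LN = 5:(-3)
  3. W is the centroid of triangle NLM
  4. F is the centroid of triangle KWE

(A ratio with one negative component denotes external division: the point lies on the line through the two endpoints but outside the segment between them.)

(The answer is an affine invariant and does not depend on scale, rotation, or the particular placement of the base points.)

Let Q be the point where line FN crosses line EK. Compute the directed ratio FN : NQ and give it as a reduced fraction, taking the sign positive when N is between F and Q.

Work in coordinates with M = (0, 0), K = (1, 0), E = (0, 1).
1. N is the centroid of triangle MEK ⇒ N = (1/3, 1/3)
2. L lies on line EN with EL:LN = 5:(-3) ⇒ L = (5/6, -2/3)
3. W is the centroid of triangle NLM ⇒ W = (7/18, -1/9)
4. F is the centroid of triangle KWE ⇒ F = (25/54, 8/27)
line FN meets EK at Q = (4/5, 1/5)
N = F + t·(Q−F) with t = -5/13, so FN:NQ = -5/13:18/13

FN:NQ = -5/18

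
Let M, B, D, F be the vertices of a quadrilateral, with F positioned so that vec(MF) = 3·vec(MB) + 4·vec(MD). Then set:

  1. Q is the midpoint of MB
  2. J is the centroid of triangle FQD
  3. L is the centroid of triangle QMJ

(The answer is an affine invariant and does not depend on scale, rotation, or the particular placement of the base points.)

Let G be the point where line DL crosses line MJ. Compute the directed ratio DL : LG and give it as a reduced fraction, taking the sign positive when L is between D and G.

Assign M = (0, 0), B = (1, 0), D = (0, 1), F = (3, 4) — the answer is frame-independent, so this choice is without loss of generality.
1. Q is the midpoint of MB ⇒ Q = (1/2, 0)
2. J is the centroid of triangle FQD ⇒ J = (7/6, 5/3)
3. L is the centroid of triangle QMJ ⇒ L = (5/9, 5/9)
line DL meets MJ at G = (35/78, 25/39)
L = D + t·(G−D) with t = 26/21, so DL:LG = 26/21:-5/21

DL:LG = -26/5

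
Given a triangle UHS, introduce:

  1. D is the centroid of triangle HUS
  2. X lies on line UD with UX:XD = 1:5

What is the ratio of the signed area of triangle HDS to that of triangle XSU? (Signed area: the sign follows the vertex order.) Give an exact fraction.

[HDS]:[XSU] = -6

Set U = (0, 0), H = (1, 0), S = (0, 1); any affine frame gives the same invariant.
1. D is the centroid of triangle HUS ⇒ D = (1/3, 1/3)
2. X lies on line UD with UX:XD = 1:5 ⇒ X = (1/18, 1/18)
2·[HDS] = -1/3, 2·[XSU] = 1/18
[HDS]:[XSU] = -1/3:1/18 = -6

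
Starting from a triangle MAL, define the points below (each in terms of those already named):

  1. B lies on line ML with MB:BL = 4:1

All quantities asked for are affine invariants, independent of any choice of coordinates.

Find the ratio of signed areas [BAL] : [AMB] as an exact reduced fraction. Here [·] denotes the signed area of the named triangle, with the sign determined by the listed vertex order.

[BAL]:[AMB] = -1/4

Work in coordinates with M = (0, 0), A = (1, 0), L = (0, 1).
1. B lies on line ML with MB:BL = 4:1 ⇒ B = (0, 4/5)
2·[BAL] = 1/5, 2·[AMB] = -4/5
[BAL]:[AMB] = 1/5:-4/5 = -1/4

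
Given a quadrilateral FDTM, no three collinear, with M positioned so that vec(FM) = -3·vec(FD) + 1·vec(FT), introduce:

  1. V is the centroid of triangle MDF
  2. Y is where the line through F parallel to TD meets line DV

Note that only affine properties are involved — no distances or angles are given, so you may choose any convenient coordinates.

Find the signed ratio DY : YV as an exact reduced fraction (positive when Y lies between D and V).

Set F = (0, 0), D = (1, 0), T = (0, 1), M = (-3, 1); any affine frame gives the same invariant.
1. V is the centroid of triangle MDF ⇒ V = (-2/3, 1/3)
2. Y is where the line through F parallel to TD meets line DV ⇒ Y = (-1/4, 1/4)
Y = D + t·(V−D) with t = 3/4, so DY:YV = t:(1−t) = 3/4:1/4

DY:YV = 3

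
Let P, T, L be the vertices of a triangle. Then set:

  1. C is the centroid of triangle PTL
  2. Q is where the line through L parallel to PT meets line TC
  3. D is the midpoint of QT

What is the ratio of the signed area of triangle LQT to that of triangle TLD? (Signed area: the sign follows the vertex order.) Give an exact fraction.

Assign P = (0, 0), T = (1, 0), L = (0, 1) — the answer is frame-independent, so this choice is without loss of generality.
1. C is the centroid of triangle PTL ⇒ C = (1/3, 1/3)
2. Q is where the line through L parallel to PT meets line TC ⇒ Q = (-1, 1)
3. D is the midpoint of QT ⇒ D = (0, 1/2)
2·[LQT] = 1, 2·[TLD] = 1/2
[LQT]:[TLD] = 1:1/2 = 2

[LQT]:[TLD] = 2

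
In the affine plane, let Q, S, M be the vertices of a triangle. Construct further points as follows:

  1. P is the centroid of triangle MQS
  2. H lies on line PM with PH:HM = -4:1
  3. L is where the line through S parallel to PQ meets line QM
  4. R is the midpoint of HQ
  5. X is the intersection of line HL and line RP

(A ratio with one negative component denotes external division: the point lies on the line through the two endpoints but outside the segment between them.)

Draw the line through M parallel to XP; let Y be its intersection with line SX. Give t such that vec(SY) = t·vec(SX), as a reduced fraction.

t = -2

Assign Q = (0, 0), S = (1, 0), M = (0, 1) — the answer is frame-independent, so this choice is without loss of generality.
1. P is the centroid of triangle MQS ⇒ P = (1/3, 1/3)
2. H lies on line PM with PH:HM = -4:1 ⇒ H = (-1/9, 11/9)
3. L is where the line through S parallel to PQ meets line QM ⇒ L = (0, -1)
4. R is the midpoint of HQ ⇒ R = (-1/18, 11/18)
5. X is the intersection of line HL and line RP ⇒ X = (-11/135, 17/27)
through M parallel to XP: direction (56/135, -8/27); meets SX at Y = (427/135, -34/27)
Y = S + t·(X−S) with t = -2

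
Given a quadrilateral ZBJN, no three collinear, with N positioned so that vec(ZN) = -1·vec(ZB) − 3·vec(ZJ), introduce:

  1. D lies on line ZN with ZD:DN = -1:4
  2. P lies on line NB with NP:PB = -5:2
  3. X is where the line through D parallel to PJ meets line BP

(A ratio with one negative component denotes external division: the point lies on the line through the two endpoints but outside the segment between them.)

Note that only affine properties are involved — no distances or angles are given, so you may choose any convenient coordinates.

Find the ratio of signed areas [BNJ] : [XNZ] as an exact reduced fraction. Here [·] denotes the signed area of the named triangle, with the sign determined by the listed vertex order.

Choose coordinates Z = (0, 0), B = (1, 0), J = (0, 1), N = (-1, -3).
1. D lies on line ZN with ZD:DN = -1:4 ⇒ D = (1/3, 1)
2. P lies on line NB with NP:PB = -5:2 ⇒ P = (7/3, 2)
3. X is where the line through D parallel to PJ meets line BP ⇒ X = (11/5, 9/5)
2·[BNJ] = -5, 2·[XNZ] = -24/5
[BNJ]:[XNZ] = -5:-24/5 = 25/24

[BNJ]:[XNZ] = 25/24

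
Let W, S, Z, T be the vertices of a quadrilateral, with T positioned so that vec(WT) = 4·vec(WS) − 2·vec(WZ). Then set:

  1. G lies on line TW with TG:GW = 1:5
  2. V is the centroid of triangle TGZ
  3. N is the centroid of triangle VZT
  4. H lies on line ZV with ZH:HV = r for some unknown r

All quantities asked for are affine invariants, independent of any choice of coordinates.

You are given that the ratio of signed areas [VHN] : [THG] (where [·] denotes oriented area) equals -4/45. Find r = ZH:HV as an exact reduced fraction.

r = 3/4

Assign W = (0, 0), S = (1, 0), Z = (0, 1), T = (4, -2) — the answer is frame-independent, so this choice is without loss of generality.
1. G lies on line TW with TG:GW = 1:5 ⇒ G = (10/3, -5/3)
2. V is the centroid of triangle TGZ ⇒ V = (22/9, -8/9)
3. N is the centroid of triangle VZT ⇒ N = (58/27, -17/27)
4. With ZH:HV = r, write λ = r/(r+1) so H = Z + λ·(V−Z); H is affine-linear in λ
Every point depending on H is an affine combination of H and λ-independent points, so each such coordinate is linear in λ; the λ² term in each signed area is a multiple of (V−Z)×(V−Z) = 0, so 2·[VHN] and 2·[THG] are each linear in λ. Evaluating at λ=0 and λ=1:
  2·[VHN] = 2/27·λ − 2/27,   2·[THG] = -4/9·λ + 2/3
So [VHN]:[THG] = (2/27·λ − 2/27) / (-4/9·λ + 2/3). Setting this equal to -4/45:
  2/27·λ − 2/27 = -4/45·(-4/9·λ + 2/3)  ⇒  λ = 3/7
Then r = λ/(1−λ) = (3/7)/(4/7) = 3/4. Check: with r = 3/4, H = (22/21, 4/21) and [VHN]:[THG] = -4/45 as required.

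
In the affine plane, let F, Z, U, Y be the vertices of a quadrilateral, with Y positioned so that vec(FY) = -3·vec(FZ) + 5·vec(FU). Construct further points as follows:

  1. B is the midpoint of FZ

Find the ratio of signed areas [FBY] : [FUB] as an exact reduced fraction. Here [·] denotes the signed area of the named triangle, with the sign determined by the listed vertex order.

[FBY]:[FUB] = -5

Work in coordinates with F = (0, 0), Z = (1, 0), U = (0, 1), Y = (-3, 5).
1. B is the midpoint of FZ ⇒ B = (1/2, 0)
2·[FBY] = 5/2, 2·[FUB] = -1/2
[FBY]:[FUB] = 5/2:-1/2 = -5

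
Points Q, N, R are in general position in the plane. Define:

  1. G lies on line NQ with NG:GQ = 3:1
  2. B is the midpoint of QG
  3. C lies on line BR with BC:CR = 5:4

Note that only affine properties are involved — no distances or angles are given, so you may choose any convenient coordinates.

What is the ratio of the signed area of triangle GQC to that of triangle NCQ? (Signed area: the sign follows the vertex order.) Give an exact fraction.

[GQC]:[NCQ] = -1/4

Choose coordinates Q = (0, 0), N = (1, 0), R = (0, 1).
1. G lies on line NQ with NG:GQ = 3:1 ⇒ G = (1/4, 0)
2. B is the midpoint of QG ⇒ B = (1/8, 0)
3. C lies on line BR with BC:CR = 5:4 ⇒ C = (1/18, 5/9)
2·[GQC] = -5/36, 2·[NCQ] = 5/9
[GQC]:[NCQ] = -5/36:5/9 = -1/4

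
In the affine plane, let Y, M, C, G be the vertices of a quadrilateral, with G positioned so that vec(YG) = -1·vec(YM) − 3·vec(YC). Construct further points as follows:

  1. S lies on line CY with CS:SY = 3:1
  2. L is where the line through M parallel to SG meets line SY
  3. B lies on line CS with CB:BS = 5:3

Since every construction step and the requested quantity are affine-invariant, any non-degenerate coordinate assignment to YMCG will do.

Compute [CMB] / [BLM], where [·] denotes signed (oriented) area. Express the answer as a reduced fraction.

Work in coordinates with Y = (0, 0), M = (1, 0), C = (0, 1), G = (-1, -3).
1. S lies on line CY with CS:SY = 3:1 ⇒ S = (0, 1/4)
2. L is where the line through M parallel to SG meets line SY ⇒ L = (0, -13/4)
3. B lies on line CS with CB:BS = 5:3 ⇒ B = (0, 17/32)
2·[CMB] = -15/32, 2·[BLM] = 121/32
[CMB]:[BLM] = -15/32:121/32 = -15/121

[CMB]:[BLM] = -15/121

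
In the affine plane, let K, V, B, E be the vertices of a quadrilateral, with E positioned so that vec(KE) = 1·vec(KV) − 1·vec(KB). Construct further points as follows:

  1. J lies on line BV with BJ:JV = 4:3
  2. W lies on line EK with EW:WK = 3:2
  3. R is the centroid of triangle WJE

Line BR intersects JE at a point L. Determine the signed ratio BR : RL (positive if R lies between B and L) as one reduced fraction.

Work in coordinates with K = (0, 0), V = (1, 0), B = (0, 1), E = (1, -1).
1. J lies on line BV with BJ:JV = 4:3 ⇒ J = (4/7, 3/7)
2. W lies on line EK with EW:WK = 3:2 ⇒ W = (2/5, -2/5)
3. R is the centroid of triangle WJE ⇒ R = (23/35, -34/105)
line BR meets JE at L = (92/91, -283/273)
R = B + t·(L−B) with t = 13/20, so BR:RL = 13/20:7/20

BR:RL = 13/7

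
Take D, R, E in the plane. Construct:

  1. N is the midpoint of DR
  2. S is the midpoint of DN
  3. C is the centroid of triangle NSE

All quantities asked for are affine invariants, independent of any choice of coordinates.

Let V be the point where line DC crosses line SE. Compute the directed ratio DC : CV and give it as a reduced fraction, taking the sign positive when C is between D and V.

DC:CV = -4

Work in coordinates with D = (0, 0), R = (1, 0), E = (0, 1).
1. N is the midpoint of DR ⇒ N = (1/2, 0)
2. S is the midpoint of DN ⇒ S = (1/4, 0)
3. C is the centroid of triangle NSE ⇒ C = (1/4, 1/3)
line DC meets SE at V = (3/16, 1/4)
C = D + t·(V−D) with t = 4/3, so DC:CV = 4/3:-1/3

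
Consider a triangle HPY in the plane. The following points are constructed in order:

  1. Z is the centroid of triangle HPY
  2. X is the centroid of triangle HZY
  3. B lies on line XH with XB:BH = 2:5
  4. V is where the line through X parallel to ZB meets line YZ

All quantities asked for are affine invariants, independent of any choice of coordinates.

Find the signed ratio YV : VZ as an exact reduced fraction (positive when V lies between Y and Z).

YV:VZ = 9/2

Set H = (0, 0), P = (1, 0), Y = (0, 1); any affine frame gives the same invariant.
1. Z is the centroid of triangle HPY ⇒ Z = (1/3, 1/3)
2. X is the centroid of triangle HZY ⇒ X = (1/9, 4/9)
3. B lies on line XH with XB:BH = 2:5 ⇒ B = (5/63, 20/63)
4. V is where the line through X parallel to ZB meets line YZ ⇒ V = (3/11, 5/11)
V = Y + t·(Z−Y) with t = 9/11, so YV:VZ = t:(1−t) = 9/11:2/11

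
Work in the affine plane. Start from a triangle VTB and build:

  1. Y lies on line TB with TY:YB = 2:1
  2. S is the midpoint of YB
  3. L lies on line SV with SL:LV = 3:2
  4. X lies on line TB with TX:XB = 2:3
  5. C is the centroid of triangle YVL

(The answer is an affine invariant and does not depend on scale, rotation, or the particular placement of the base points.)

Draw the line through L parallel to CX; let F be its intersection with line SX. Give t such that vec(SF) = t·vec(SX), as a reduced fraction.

Set V = (0, 0), T = (1, 0), B = (0, 1); any affine frame gives the same invariant.
1. Y lies on line TB with TY:YB = 2:1 ⇒ Y = (1/3, 2/3)
2. S is the midpoint of YB ⇒ S = (1/6, 5/6)
3. L lies on line SV with SL:LV = 3:2 ⇒ L = (1/15, 1/3)
4. X lies on line TB with TX:XB = 2:3 ⇒ X = (3/5, 2/5)
5. C is the centroid of triangle YVL ⇒ C = (2/15, 1/3)
through L parallel to CX: direction (7/15, 1/15); meets SX at F = (71/120, 49/120)
F = S + t·(X−S) with t = 51/52

t = 51/52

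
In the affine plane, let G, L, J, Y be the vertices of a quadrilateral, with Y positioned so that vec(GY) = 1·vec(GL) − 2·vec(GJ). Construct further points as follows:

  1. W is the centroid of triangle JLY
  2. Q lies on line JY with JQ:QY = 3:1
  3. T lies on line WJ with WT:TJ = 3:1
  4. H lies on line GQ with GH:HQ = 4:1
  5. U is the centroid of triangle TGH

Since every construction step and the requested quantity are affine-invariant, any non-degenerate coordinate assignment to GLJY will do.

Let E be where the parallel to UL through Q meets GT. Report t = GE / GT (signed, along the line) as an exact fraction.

t = -365/172

Assign G = (0, 0), L = (1, 0), J = (0, 1), Y = (1, -2) — the answer is frame-independent, so this choice is without loss of generality.
1. W is the centroid of triangle JLY ⇒ W = (2/3, -1/3)
2. Q lies on line JY with JQ:QY = 3:1 ⇒ Q = (3/4, -5/4)
3. T lies on line WJ with WT:TJ = 3:1 ⇒ T = (1/6, 2/3)
4. H lies on line GQ with GH:HQ = 4:1 ⇒ H = (3/5, -1)
5. U is the centroid of triangle TGH ⇒ U = (23/90, -1/9)
through Q parallel to UL: direction (67/90, 1/9); meets GT at E = (-365/1032, -365/258)
E = G + t·(T−G) with t = -365/172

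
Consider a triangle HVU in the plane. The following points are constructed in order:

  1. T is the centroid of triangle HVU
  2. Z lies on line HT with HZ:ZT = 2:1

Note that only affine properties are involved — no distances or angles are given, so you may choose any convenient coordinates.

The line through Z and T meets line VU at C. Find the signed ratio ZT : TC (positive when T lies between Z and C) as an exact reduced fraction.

Choose coordinates H = (0, 0), V = (1, 0), U = (0, 1).
1. T is the centroid of triangle HVU ⇒ T = (1/3, 1/3)
2. Z lies on line HT with HZ:ZT = 2:1 ⇒ Z = (2/9, 2/9)
line ZT meets VU at C = (1/2, 1/2)
T = Z + t·(C−Z) with t = 2/5, so ZT:TC = 2/5:3/5

ZT:TC = 2/3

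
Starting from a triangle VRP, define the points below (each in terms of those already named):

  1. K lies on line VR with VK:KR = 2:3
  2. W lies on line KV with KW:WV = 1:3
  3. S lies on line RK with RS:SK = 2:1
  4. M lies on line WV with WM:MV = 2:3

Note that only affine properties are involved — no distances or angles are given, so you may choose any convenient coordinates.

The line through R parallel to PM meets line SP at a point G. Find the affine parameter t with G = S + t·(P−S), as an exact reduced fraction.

Choose coordinates V = (0, 0), R = (1, 0), P = (0, 1).
1. K lies on line VR with VK:KR = 2:3 ⇒ K = (2/5, 0)
2. W lies on line KV with KW:WV = 1:3 ⇒ W = (3/10, 0)
3. S lies on line RK with RS:SK = 2:1 ⇒ S = (3/5, 0)
4. M lies on line WV with WM:MV = 2:3 ⇒ M = (9/50, 0)
through R parallel to PM: direction (9/50, -1); meets SP at G = (41/35, -20/21)
G = S + t·(P−S) with t = -20/21

t = -20/21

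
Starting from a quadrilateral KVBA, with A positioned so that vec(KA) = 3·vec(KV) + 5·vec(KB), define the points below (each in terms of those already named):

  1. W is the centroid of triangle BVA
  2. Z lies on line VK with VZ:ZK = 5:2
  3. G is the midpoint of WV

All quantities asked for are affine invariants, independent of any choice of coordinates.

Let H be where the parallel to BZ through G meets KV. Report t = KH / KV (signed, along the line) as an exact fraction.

t = 61/42

Assign K = (0, 0), V = (1, 0), B = (0, 1), A = (3, 5) — the answer is frame-independent, so this choice is without loss of generality.
1. W is the centroid of triangle BVA ⇒ W = (4/3, 2)
2. Z lies on line VK with VZ:ZK = 5:2 ⇒ Z = (2/7, 0)
3. G is the midpoint of WV ⇒ G = (7/6, 1)
through G parallel to BZ: direction (2/7, -1); meets KV at H = (61/42, 0)
H = K + t·(V−K) with t = 61/42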